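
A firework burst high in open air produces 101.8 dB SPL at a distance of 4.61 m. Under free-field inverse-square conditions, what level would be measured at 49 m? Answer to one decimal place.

Inverse-square spreading gives ΔL = −20·log₁₀(d₂/d₁).
ΔL = −20·log₁₀(49/4.61) = -20.53 dB, so L₂ = 101.8 + (-20.53) = 81.3 dB SPL.

81.3 dB SPL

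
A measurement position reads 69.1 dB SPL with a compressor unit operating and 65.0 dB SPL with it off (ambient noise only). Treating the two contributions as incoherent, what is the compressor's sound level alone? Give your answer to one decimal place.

Background correction is a power subtraction:
L_src = 10·log₁₀(10^(69.1/10) − 10^(65.0/10)) = 10·log₁₀(4966000) = 67.0 dB SPL.

67.0 dB SPL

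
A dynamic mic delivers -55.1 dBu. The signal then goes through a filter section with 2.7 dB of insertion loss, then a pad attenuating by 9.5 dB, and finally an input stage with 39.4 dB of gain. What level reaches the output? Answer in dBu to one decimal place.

Cascaded gains and losses add directly in dB.
-55.1 − 2.7 − 9.5 + 39.4 = -27.9 dBu.

-27.9 dBu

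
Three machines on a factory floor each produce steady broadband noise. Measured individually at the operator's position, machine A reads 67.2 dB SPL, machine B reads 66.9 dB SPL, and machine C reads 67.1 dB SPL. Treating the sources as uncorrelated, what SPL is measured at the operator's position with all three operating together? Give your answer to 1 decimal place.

71.8 dB SPL

Uncorrelated sources add in intensity (power), not in dB.
L_total = 10·log₁₀(10^(67.2/10) + 10^(66.9/10) + 10^(67.1/10)) = 10·log₁₀(15270000) = 71.8 dB SPL.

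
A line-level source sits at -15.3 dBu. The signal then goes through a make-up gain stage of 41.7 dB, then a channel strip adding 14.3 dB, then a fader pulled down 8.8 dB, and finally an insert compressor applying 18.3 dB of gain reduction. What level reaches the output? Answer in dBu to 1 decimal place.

Gain stages sum in dB:
-15.3 + 41.7 + 14.3 − 8.8 − 18.3 = +13.6 dBu.

+13.6 dBu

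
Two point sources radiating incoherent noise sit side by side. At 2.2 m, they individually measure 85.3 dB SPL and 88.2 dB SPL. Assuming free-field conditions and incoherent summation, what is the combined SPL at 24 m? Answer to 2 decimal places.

69.24 dB SPL

Combined at 2.2 m: 10·log₁₀(10^(85.3/10)+10^(88.2/10)) = 89.998 dB SPL.
Then apply −20·log₁₀(24/2.2) = -20.756 dB → 69.24 dB SPL.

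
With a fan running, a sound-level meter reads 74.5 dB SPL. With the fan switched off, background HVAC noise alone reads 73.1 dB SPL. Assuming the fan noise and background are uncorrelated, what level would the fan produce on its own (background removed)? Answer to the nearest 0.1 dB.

Background correction is a power subtraction:
L_src = 10·log₁₀(10^(74.5/10) − 10^(73.1/10)) = 10·log₁₀(7766000) = 68.9 dB SPL.

68.9 dB SPL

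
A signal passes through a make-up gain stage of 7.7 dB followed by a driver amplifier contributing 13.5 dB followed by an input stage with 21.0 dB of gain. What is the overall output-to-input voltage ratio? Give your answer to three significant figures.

129

Net gain = 7.7 + 13.5 + 21.0 = 42.2 dB.
Voltage ratio = 10^(42.2/20) = 129.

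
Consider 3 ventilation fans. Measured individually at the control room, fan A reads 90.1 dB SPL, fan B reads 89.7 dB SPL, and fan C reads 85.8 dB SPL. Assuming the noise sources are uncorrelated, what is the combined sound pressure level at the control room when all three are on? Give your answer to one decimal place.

93.7 dB SPL

Add the sources as powers (linear), then convert back to dB:
L_total = 10·log₁₀(10^(90.1/10) + 10^(89.7/10) + 10^(85.8/10)) = 10·log₁₀(2337000000) = 93.7 dB SPL.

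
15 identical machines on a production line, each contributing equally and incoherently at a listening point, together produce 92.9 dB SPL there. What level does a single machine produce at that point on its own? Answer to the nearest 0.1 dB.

81.1 dB SPL

15 equal incoherent sources add 10·log₁₀(15) = 11.76 dB over one source.
L_one = 92.9 − 11.76 = 81.1 dB SPL.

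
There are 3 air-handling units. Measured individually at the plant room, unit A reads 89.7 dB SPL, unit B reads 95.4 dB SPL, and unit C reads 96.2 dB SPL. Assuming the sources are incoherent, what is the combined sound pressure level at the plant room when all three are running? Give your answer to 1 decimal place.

99.3 dB SPL

Incoherent sources sum as intensities:
L_total = 10·log₁₀(10^(89.7/10) + 10^(95.4/10) + 10^(96.2/10)) = 10·log₁₀(8569000000) = 99.3 dB SPL.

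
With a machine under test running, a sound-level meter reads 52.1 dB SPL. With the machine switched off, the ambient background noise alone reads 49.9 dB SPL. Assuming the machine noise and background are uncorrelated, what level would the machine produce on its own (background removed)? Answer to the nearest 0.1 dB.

Subtract intensities: L_src = 10·log₁₀(10^(L_total/10) − 10^(L_bg/10)).
L_src = 10·log₁₀(10^(52.1/10) − 10^(49.9/10)) = 10·log₁₀(64460) = 48.1 dB SPL.

48.1 dB SPL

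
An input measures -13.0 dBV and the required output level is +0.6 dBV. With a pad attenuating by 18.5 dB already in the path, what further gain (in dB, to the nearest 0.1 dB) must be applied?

The required make-up gain is the shortfall in the dB sum.
G = +0.6 − (-13.0) + 18.5 = 32.1 dB.

32.1 dB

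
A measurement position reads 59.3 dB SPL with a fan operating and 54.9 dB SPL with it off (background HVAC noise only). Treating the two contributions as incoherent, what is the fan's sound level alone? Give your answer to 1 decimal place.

Background correction is a power subtraction:
L_src = 10·log₁₀(10^(59.3/10) − 10^(54.9/10)) = 10·log₁₀(542100) = 57.3 dB SPL.

57.3 dB SPL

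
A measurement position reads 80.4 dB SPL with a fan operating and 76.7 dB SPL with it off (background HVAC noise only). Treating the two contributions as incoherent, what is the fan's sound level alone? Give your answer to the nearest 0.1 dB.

Background correction is a power subtraction:
L_src = 10·log₁₀(10^(80.4/10) − 10^(76.7/10)) = 10·log₁₀(62870000) = 78.0 dB SPL.

78.0 dB SPL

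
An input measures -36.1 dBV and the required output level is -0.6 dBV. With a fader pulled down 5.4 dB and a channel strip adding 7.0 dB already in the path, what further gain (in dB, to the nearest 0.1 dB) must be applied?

33.9 dB

The required make-up gain is the shortfall in the dB sum.
G = -0.6 − (-36.1) + 5.4 − 7.0 = 33.9 dB.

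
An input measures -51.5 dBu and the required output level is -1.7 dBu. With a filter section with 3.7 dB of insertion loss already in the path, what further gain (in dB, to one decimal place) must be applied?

53.5 dB

The required make-up gain is the shortfall in the dB sum.
G = -1.7 − (-51.5) + 3.7 = 53.5 dB.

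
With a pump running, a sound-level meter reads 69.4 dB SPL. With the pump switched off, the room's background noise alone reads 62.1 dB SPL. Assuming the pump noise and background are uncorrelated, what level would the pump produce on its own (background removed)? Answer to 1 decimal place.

Background correction is a power subtraction:
L_src = 10·log₁₀(10^(69.4/10) − 10^(62.1/10)) = 10·log₁₀(7088000) = 68.5 dB SPL.

68.5 dB SPL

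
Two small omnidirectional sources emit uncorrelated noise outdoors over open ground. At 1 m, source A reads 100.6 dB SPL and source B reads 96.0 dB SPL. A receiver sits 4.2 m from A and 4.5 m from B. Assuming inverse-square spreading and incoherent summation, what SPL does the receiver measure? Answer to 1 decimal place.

89.3 dB SPL

At the listener: L_A = 100.6 − 20·log₁₀(4.2) = 88.14 dB; L_B = 96.0 − 20·log₁₀(4.5) = 82.94 dB.
Combined: 10·log₁₀(10^(88.14/10)+10^(82.94/10)) = 89.3 dB SPL.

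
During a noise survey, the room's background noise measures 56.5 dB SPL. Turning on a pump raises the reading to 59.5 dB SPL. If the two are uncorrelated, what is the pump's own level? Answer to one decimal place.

56.5 dB SPL

Remove the background by subtracting linear intensities:
L_src = 10·log₁₀(10^(59.5/10) − 10^(56.5/10)) = 10·log₁₀(444600) = 56.5 dB SPL.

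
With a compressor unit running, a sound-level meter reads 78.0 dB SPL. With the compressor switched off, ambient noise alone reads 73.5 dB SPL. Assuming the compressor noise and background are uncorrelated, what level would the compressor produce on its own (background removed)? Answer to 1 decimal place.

Background correction is a power subtraction:
L_src = 10·log₁₀(10^(78.0/10) − 10^(73.5/10)) = 10·log₁₀(40710000) = 76.1 dB SPL.

76.1 dB SPL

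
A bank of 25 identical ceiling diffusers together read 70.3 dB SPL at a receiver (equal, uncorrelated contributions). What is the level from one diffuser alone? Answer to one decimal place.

25 equal incoherent sources add 10·log₁₀(25) = 13.98 dB over one source.
L_one = 70.3 − 13.98 = 56.3 dB SPL.

56.3 dB SPL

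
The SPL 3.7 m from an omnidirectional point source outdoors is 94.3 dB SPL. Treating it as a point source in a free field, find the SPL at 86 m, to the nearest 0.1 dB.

67.0 dB SPL

Inverse-square spreading gives ΔL = −20·log₁₀(d₂/d₁).
ΔL = −20·log₁₀(86/3.7) = -27.33 dB, so L₂ = 94.3 + (-27.33) = 67.0 dB SPL.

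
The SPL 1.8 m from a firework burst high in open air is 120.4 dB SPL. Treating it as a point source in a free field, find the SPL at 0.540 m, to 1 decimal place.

130.9 dB SPL

Inverse-square spreading gives ΔL = −20·log₁₀(d₂/d₁).
ΔL = −20·log₁₀(0.540/1.8) = 10.46 dB, so L₂ = 120.4 + (10.46) = 130.9 dB SPL.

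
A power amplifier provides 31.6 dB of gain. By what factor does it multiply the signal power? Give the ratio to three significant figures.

1450

Power ratio = 10^(dB/10).
10^(31.6/10) = 10^(3.160) = 1450.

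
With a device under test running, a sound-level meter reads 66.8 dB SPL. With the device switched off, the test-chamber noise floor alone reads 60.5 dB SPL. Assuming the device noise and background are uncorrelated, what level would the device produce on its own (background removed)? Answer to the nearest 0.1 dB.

Subtract intensities: L_src = 10·log₁₀(10^(L_total/10) − 10^(L_bg/10)).
L_src = 10·log₁₀(10^(66.8/10) − 10^(60.5/10)) = 10·log₁₀(3664000) = 65.6 dB SPL.

65.6 dB SPL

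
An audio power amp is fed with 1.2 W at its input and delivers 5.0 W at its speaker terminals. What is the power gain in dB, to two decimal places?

Power ratio → dB uses the 10·log₁₀ form:
10·log₁₀(5.0/1.2) = 10·log₁₀(4.167) = 6.20 dB.

6.20 dB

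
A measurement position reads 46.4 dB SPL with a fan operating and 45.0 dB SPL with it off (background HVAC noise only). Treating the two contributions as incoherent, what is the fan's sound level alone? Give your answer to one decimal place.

40.8 dB SPL

Background correction is a power subtraction:
L_src = 10·log₁₀(10^(46.4/10) − 10^(45.0/10)) = 10·log₁₀(12030) = 40.8 dB SPL.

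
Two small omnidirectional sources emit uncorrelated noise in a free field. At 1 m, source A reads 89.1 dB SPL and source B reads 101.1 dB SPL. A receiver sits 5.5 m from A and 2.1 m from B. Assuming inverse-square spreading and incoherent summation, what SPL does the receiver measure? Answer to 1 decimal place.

At the listener: L_A = 89.1 − 20·log₁₀(5.5) = 74.29 dB; L_B = 101.1 − 20·log₁₀(2.1) = 94.66 dB.
Combined: 10·log₁₀(10^(74.29/10)+10^(94.66/10)) = 94.7 dB SPL.

94.7 dB SPL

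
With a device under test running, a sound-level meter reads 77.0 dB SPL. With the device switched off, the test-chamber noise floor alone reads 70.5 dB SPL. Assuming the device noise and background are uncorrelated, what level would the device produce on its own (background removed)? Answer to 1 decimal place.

75.9 dB SPL

Remove the background by subtracting linear intensities:
L_src = 10·log₁₀(10^(77.0/10) − 10^(70.5/10)) = 10·log₁₀(38900000) = 75.9 dB SPL.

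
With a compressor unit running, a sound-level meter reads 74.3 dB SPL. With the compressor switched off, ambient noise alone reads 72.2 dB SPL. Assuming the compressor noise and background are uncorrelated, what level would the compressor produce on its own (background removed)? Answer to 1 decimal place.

70.1 dB SPL

Subtract intensities: L_src = 10·log₁₀(10^(L_total/10) − 10^(L_bg/10)).
L_src = 10·log₁₀(10^(74.3/10) − 10^(72.2/10)) = 10·log₁₀(10320000) = 70.1 dB SPL.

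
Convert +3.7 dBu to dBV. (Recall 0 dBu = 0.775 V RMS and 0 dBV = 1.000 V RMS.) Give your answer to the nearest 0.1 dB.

+1.5 dBV

The offset between the scales is 20·log₁₀(0.775/1.000) = −2.214 dB.
So dBV = +3.7 − 2.214 = +1.5 dBV.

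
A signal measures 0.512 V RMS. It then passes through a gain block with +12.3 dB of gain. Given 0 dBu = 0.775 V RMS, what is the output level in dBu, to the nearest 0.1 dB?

Input level: 20·log₁₀(0.512/0.775) = -3.60 dBu.
Output: -3.60 + 12.3 = +8.7 dBu.

+8.7 dBu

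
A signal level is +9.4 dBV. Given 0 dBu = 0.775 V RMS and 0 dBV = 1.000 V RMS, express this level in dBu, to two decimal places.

The offset between the scales is 20·log₁₀(0.775/1.000) = −2.214 dB.
So dBu = +9.4 + 2.214 = +11.61 dBu.

+11.61 dBu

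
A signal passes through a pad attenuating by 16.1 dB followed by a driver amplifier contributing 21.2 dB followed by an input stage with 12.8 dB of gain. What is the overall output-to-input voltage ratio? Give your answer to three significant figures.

Net gain = (−16.1) + 21.2 + 12.8 = 17.9 dB.
Voltage ratio = 10^(17.9/20) = 7.85.

7.85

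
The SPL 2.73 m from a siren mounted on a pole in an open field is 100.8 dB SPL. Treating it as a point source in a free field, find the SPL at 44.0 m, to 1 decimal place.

Inverse-square spreading gives ΔL = −20·log₁₀(d₂/d₁).
ΔL = −20·log₁₀(44.0/2.73) = -24.15 dB, so L₂ = 100.8 + (-24.15) = 76.7 dB SPL.

76.7 dB SPL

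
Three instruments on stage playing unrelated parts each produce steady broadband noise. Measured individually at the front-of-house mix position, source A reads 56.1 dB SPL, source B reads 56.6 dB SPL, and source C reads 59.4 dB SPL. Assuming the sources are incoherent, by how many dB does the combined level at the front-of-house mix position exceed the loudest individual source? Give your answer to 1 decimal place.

3.0 dB

Add the sources as powers (linear), then convert back to dB:
L_total = 10·log₁₀(10^(56.1/10) + 10^(56.6/10) + 10^(59.4/10)) = 62.39 dB SPL.
Excess over the loudest (59.4 dB): 62.39 − 59.4 = 3.0 dB.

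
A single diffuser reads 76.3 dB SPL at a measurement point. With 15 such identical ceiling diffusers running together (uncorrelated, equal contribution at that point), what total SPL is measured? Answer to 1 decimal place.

15 equal incoherent sources raise the level by 10·log₁₀(15) = 11.76 dB.
L_total = 76.3 + 11.76 = 88.1 dB SPL.

88.1 dB SPL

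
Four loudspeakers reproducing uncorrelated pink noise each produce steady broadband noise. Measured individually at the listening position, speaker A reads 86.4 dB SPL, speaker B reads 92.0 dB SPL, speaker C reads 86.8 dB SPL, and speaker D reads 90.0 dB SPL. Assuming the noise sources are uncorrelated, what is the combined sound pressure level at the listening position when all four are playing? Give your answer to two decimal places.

Uncorrelated sources add in intensity (power), not in dB.
L_total = 10·log₁₀(10^(86.4/10) + 10^(92.0/10) + 10^(86.8/10) + 10^(90.0/10)) = 10·log₁₀(3500000000) = 95.44 dB SPL.

95.44 dB SPL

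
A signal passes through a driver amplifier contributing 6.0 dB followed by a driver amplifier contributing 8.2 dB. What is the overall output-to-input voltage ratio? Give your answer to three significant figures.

Net gain = 6.0 + 8.2 = 14.2 dB.
Voltage ratio = 10^(14.2/20) = 5.13.

5.13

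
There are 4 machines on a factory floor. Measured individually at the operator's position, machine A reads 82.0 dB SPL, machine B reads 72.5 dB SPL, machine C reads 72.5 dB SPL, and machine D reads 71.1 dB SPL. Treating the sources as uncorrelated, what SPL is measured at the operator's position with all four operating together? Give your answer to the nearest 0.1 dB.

83.2 dB SPL

Incoherent sources sum as intensities:
L_total = 10·log₁₀(10^(82.0/10) + 10^(72.5/10) + 10^(72.5/10) + 10^(71.1/10)) = 10·log₁₀(206900000) = 83.2 dB SPL.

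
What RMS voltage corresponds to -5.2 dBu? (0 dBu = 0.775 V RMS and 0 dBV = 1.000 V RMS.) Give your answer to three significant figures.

0.426 V

V = 0.775 V × 10^(-5.2/20).
= 0.775 × 0.5495 = 0.426 V.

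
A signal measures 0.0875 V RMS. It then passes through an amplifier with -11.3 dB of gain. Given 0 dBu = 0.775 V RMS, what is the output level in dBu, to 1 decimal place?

Input level: 20·log₁₀(0.0875/0.775) = -18.95 dBu.
Output: -18.95 − 11.3 = -30.2 dBu.

-30.2 dBu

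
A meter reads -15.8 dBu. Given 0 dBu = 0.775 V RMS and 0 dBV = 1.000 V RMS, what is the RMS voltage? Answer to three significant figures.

0.126 V

V = 0.775 V × 10^(-15.8/20).
= 0.775 × 0.1622 = 0.126 V.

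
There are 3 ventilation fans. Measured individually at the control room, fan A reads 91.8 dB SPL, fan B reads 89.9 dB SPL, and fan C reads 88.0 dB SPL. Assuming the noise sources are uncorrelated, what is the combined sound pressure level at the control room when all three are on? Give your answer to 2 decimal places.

94.94 dB SPL

Incoherent sources sum as intensities:
L_total = 10·log₁₀(10^(91.8/10) + 10^(89.9/10) + 10^(88.0/10)) = 10·log₁₀(3122000000) = 94.94 dB SPL.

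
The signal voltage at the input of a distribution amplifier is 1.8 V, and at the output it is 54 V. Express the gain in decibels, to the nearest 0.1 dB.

Voltage ratio → dB uses the 20·log₁₀ form:
20·log₁₀(54/1.8) = 20·log₁₀(30.00) = 29.5 dB.

29.5 dB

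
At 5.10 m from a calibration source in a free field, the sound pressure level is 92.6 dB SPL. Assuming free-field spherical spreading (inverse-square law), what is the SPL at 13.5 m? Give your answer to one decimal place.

Free-field point source: level drops by 20·log₁₀ of the distance ratio.
ΔL = −20·log₁₀(13.5/5.10) = -8.46 dB, so L₂ = 92.6 + (-8.46) = 84.1 dB SPL.

84.1 dB SPL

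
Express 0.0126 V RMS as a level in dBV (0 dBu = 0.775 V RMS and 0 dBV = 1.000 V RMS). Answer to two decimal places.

-37.99 dBV

dBV = 20·log₁₀(V / 1.000 V).
20·log₁₀(0.0126/1.000) = -37.99 dBV.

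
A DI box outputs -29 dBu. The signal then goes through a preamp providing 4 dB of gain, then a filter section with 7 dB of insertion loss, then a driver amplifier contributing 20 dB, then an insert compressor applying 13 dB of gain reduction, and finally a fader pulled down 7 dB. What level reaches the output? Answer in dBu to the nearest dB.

-32 dBu

Gain stages sum in dB:
-29 + 4 − 7 + 20 − 13 − 7 = -32 dBu.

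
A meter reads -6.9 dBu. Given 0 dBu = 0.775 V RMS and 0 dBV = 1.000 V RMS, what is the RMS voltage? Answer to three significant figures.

V = 0.775 V × 10^(-6.9/20).
= 0.775 × 0.4519 = 0.350 V.

0.350 V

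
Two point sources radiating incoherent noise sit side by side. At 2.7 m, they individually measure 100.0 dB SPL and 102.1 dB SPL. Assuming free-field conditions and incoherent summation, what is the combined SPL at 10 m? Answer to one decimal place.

92.8 dB SPL

Combined at 2.7 m: 10·log₁₀(10^(100.0/10)+10^(102.1/10)) = 104.19 dB SPL.
Then apply −20·log₁₀(10/2.7) = -11.37 dB → 92.8 dB SPL.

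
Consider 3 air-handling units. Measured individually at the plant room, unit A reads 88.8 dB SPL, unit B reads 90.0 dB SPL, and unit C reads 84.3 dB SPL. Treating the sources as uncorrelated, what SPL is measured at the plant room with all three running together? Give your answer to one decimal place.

Incoherent sources sum as intensities:
L_total = 10·log₁₀(10^(88.8/10) + 10^(90.0/10) + 10^(84.3/10)) = 10·log₁₀(2028000000) = 93.1 dB SPL.

93.1 dB SPL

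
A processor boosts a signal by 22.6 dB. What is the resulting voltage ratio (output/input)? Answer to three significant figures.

Voltage ratio = 10^(dB/20).
10^(22.6/20) = 10^(1.130) = 13.5.

13.5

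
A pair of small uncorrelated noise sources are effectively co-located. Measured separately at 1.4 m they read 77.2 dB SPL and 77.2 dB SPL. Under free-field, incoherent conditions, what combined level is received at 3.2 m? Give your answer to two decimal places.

73.03 dB SPL

Combined at 1.4 m: 10·log₁₀(10^(77.2/10)+10^(77.2/10)) = 80.210 dB SPL.
Then apply −20·log₁₀(3.2/1.4) = -7.180 dB → 73.03 dB SPL.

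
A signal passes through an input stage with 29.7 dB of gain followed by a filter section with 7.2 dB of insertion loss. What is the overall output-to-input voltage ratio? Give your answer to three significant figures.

Net gain = 29.7 + (−7.2) = 22.5 dB.
Voltage ratio = 10^(22.5/20) = 13.3.

13.3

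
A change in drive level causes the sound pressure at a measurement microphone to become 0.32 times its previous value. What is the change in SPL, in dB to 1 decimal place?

-9.9 dB

SPL change from a pressure ratio uses the 20·log₁₀ form:
20·log₁₀(0.32) = -9.9 dB.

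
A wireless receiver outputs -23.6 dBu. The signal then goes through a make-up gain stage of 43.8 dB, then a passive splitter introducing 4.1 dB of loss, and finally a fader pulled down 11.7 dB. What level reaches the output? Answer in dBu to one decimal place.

Cascaded gains and losses add directly in dB.
-23.6 + 43.8 − 4.1 − 11.7 = +4.4 dBu.

+4.4 dBu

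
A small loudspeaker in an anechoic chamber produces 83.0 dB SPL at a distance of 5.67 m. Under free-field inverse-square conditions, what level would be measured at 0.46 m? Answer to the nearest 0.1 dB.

Free-field point source: level drops by 20·log₁₀ of the distance ratio.
ΔL = −20·log₁₀(0.46/5.67) = 21.82 dB, so L₂ = 83.0 + (21.82) = 104.8 dB SPL.

104.8 dB SPL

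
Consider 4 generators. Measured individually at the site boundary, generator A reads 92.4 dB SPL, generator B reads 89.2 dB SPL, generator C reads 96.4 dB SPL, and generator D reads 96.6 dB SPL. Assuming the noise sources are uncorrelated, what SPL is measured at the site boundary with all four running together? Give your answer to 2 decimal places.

100.61 dB SPL

Incoherent sources sum as intensities:
L_total = 10·log₁₀(10^(92.4/10) + 10^(89.2/10) + 10^(96.4/10) + 10^(96.6/10)) = 10·log₁₀(11506000000) = 100.61 dB SPL.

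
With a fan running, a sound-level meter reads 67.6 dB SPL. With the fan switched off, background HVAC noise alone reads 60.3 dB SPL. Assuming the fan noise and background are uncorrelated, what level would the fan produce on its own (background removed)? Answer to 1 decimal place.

66.7 dB SPL

Background correction is a power subtraction:
L_src = 10·log₁₀(10^(67.6/10) − 10^(60.3/10)) = 10·log₁₀(4683000) = 66.7 dB SPL.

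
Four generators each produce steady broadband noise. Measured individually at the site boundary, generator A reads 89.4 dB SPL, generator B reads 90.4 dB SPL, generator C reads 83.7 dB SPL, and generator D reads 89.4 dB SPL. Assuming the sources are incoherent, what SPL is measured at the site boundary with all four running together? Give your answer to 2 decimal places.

94.88 dB SPL

Uncorrelated sources add in intensity (power), not in dB.
L_total = 10·log₁₀(10^(89.4/10) + 10^(90.4/10) + 10^(83.7/10) + 10^(89.4/10)) = 10·log₁₀(3073000000) = 94.88 dB SPL.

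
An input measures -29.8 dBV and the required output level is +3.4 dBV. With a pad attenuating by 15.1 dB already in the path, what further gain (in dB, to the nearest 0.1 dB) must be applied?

48.3 dB

The required make-up gain is the shortfall in the dB sum.
G = +3.4 − (-29.8) + 15.1 = 48.3 dB.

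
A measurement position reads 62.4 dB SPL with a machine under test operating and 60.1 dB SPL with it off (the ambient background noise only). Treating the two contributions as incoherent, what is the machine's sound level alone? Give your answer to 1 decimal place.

58.5 dB SPL

Subtract intensities: L_src = 10·log₁₀(10^(L_total/10) − 10^(L_bg/10)).
L_src = 10·log₁₀(10^(62.4/10) − 10^(60.1/10)) = 10·log₁₀(714500) = 58.5 dB SPL.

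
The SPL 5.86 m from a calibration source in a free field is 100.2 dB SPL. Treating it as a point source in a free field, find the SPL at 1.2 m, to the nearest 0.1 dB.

114.0 dB SPL

Inverse-square spreading gives ΔL = −20·log₁₀(d₂/d₁).
ΔL = −20·log₁₀(1.2/5.86) = 13.77 dB, so L₂ = 100.2 + (13.77) = 114.0 dB SPL.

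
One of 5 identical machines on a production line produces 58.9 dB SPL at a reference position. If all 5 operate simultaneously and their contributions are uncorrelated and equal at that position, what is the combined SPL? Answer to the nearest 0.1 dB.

65.9 dB SPL

5 equal incoherent sources raise the level by 10·log₁₀(5) = 6.99 dB.
L_total = 58.9 + 6.99 = 65.9 dB SPL.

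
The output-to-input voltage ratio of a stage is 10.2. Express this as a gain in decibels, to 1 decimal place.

20.2 dB

For a voltage ratio, dB = 20·log₁₀(V₂/V₁).
20·log₁₀(10.2) = 20.2 dB.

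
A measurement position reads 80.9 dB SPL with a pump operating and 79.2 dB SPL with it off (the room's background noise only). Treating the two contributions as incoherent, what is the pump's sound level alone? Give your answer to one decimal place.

76.0 dB SPL

Remove the background by subtracting linear intensities:
L_src = 10·log₁₀(10^(80.9/10) − 10^(79.2/10)) = 10·log₁₀(39850000) = 76.0 dB SPL.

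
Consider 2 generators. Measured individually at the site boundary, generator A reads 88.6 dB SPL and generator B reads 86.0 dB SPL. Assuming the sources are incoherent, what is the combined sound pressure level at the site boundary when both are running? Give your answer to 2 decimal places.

90.50 dB SPL

Uncorrelated sources add in intensity (power), not in dB.
L_total = 10·log₁₀(10^(88.6/10) + 10^(86.0/10)) = 10·log₁₀(1123000000) = 90.50 dB SPL.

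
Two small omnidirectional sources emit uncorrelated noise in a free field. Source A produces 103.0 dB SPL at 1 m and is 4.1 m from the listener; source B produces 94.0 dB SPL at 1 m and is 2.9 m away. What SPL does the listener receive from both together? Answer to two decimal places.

At the listener: L_A = 103.0 − 20·log₁₀(4.1) = 90.744 dB; L_B = 94.0 − 20·log₁₀(2.9) = 84.752 dB.
Combined: 10·log₁₀(10^(90.744/10)+10^(84.752/10)) = 91.72 dB SPL.

91.72 dB SPL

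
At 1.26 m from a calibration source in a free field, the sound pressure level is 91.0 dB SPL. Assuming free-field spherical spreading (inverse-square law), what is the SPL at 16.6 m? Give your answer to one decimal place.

Free-field point source: level drops by 20·log₁₀ of the distance ratio.
ΔL = −20·log₁₀(16.6/1.26) = -22.39 dB, so L₂ = 91.0 + (-22.39) = 68.6 dB SPL.

68.6 dB SPL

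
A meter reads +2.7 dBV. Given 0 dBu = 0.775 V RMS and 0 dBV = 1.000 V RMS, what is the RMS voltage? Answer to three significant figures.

1.36 V

V = 1.000 V × 10^(+2.7/20).
= 1.000 × 1.365 = 1.36 V.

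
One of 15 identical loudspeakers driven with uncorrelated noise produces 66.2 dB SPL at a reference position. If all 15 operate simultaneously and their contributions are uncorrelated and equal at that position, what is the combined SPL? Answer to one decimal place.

15 equal incoherent sources raise the level by 10·log₁₀(15) = 11.76 dB.
L_total = 66.2 + 11.76 = 78.0 dB SPL.

78.0 dB SPL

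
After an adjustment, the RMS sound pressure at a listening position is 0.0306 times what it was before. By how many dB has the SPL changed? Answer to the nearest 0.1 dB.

-30.3 dB

SPL change from a pressure ratio uses the 20·log₁₀ form:
20·log₁₀(0.0306) = -30.3 dB.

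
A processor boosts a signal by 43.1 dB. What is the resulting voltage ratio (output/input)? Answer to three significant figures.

Voltage ratio = 10^(dB/20).
10^(43.1/20) = 10^(2.155) = 143.

143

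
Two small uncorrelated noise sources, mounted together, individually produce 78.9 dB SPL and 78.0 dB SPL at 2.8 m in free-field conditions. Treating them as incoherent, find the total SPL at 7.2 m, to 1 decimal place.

73.3 dB SPL

Combined at 2.8 m: 10·log₁₀(10^(78.9/10)+10^(78.0/10)) = 81.48 dB SPL.
Then apply −20·log₁₀(7.2/2.8) = -8.20 dB → 73.3 dB SPL.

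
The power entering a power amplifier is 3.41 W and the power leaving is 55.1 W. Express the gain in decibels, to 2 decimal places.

12.08 dB

For a power ratio, dB = 10·log₁₀(P₂/P₁).
10·log₁₀(55.1/3.41) = 10·log₁₀(16.16) = 12.08 dB.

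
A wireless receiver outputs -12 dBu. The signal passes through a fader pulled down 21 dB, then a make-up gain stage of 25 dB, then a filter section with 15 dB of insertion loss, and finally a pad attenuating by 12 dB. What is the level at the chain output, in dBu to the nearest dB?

-35 dBu

Gain stages sum in dB:
-12 − 21 + 25 − 15 − 12 = -35 dBu.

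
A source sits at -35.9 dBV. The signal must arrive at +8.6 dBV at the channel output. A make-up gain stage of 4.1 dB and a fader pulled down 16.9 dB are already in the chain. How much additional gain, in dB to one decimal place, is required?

The required make-up gain is the shortfall in the dB sum.
G = +8.6 − (-35.9) − 4.1 + 16.9 = 57.3 dB.

57.3 dB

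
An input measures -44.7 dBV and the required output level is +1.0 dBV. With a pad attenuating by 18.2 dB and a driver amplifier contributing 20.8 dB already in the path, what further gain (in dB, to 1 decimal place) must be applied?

The required make-up gain is the shortfall in the dB sum.
G = +1.0 − (-44.7) + 18.2 − 20.8 = 43.1 dB.

43.1 dB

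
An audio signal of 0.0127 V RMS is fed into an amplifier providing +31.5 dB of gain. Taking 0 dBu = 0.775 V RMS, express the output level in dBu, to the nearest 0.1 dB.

-4.2 dBu

Input level: 20·log₁₀(0.0127/0.775) = -35.71 dBu.
Output: -35.71 + 31.5 = -4.2 dBu.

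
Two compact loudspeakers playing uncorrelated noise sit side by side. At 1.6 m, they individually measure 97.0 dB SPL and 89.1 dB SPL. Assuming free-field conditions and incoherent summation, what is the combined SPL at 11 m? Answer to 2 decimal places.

80.91 dB SPL

Combined at 1.6 m: 10·log₁₀(10^(97.0/10)+10^(89.1/10)) = 97.653 dB SPL.
Then apply −20·log₁₀(11/1.6) = -16.745 dB → 80.91 dB SPL.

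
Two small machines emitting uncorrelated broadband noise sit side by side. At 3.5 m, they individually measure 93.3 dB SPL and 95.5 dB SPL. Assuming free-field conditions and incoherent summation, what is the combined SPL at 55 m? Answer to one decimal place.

Combined at 3.5 m: 10·log₁₀(10^(93.3/10)+10^(95.5/10)) = 97.55 dB SPL.
Then apply −20·log₁₀(55/3.5) = -23.93 dB → 73.6 dB SPL.

73.6 dB SPL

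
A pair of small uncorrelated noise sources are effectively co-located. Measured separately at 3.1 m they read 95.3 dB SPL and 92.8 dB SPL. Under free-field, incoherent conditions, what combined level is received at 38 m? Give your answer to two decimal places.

Combined at 3.1 m: 10·log₁₀(10^(95.3/10)+10^(92.8/10)) = 97.238 dB SPL.
Then apply −20·log₁₀(38/3.1) = -21.768 dB → 75.47 dB SPL.

75.47 dB SPL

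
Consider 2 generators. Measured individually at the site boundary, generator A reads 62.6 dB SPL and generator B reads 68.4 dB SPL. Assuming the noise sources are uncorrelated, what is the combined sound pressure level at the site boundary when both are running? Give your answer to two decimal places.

69.41 dB SPL

Incoherent sources sum as intensities:
L_total = 10·log₁₀(10^(62.6/10) + 10^(68.4/10)) = 10·log₁₀(8738000) = 69.41 dB SPL.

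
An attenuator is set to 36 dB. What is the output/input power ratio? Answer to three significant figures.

Power ratio = 10^(dB/10).
10^(-36/10) = 10^(-3.600) = 0.000251.

0.000251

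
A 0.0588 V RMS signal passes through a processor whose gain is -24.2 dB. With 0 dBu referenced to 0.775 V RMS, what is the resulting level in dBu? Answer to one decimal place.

-46.6 dBu

Input level: 20·log₁₀(0.0588/0.775) = -22.40 dBu.
Output: -22.40 − 24.2 = -46.6 dBu.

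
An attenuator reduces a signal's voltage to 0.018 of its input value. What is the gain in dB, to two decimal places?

Voltage is an amplitude quantity, so gain = 20·log₁₀(V_out/V_in).
20·log₁₀(0.018) = -34.89 dB.

-34.89 dB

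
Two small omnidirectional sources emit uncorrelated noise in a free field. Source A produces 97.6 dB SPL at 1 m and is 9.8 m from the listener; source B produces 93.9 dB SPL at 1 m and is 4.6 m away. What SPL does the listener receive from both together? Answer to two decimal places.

At the listener: L_A = 97.6 − 20·log₁₀(9.8) = 77.775 dB; L_B = 93.9 − 20·log₁₀(4.6) = 80.645 dB.
Combined: 10·log₁₀(10^(77.775/10)+10^(80.645/10)) = 82.45 dB SPL.

82.45 dB SPL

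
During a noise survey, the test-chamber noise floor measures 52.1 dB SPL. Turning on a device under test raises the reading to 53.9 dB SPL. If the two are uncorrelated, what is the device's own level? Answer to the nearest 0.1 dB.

Background correction is a power subtraction:
L_src = 10·log₁₀(10^(53.9/10) − 10^(52.1/10)) = 10·log₁₀(83290) = 49.2 dB SPL.

49.2 dB SPL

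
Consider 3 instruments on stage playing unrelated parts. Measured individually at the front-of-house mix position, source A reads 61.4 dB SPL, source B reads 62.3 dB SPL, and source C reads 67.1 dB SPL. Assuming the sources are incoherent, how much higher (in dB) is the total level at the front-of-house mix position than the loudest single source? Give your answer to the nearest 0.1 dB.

2.0 dB

Add the sources as powers (linear), then convert back to dB:
L_total = 10·log₁₀(10^(61.4/10) + 10^(62.3/10) + 10^(67.1/10)) = 69.14 dB SPL.
Excess over the loudest (67.1 dB): 69.14 − 67.1 = 2.0 dB.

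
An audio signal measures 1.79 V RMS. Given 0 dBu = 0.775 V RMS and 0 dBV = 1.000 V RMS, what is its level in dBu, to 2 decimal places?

dBu = 20·log₁₀(V / 0.775 V).
20·log₁₀(1.79/0.775) = +7.27 dBu.

+7.27 dBu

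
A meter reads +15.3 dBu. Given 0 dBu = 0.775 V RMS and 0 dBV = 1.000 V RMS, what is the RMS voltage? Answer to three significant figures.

4.51 V

V = 0.775 V × 10^(+15.3/20).
= 0.775 × 5.821 = 4.51 V.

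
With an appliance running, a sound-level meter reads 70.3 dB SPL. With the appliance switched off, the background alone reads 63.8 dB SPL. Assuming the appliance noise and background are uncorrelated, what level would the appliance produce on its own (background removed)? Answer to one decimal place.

69.2 dB SPL

Remove the background by subtracting linear intensities:
L_src = 10·log₁₀(10^(70.3/10) − 10^(63.8/10)) = 10·log₁₀(8316000) = 69.2 dB SPL.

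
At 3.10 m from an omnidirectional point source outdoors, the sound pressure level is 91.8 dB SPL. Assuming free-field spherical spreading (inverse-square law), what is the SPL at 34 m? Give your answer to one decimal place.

71.0 dB SPL

Free-field point source: level drops by 20·log₁₀ of the distance ratio.
ΔL = −20·log₁₀(34/3.10) = -20.80 dB, so L₂ = 91.8 + (-20.80) = 71.0 dB SPL.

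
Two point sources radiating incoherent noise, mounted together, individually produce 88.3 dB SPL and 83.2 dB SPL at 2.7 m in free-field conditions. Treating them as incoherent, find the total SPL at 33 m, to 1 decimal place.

67.7 dB SPL

Combined at 2.7 m: 10·log₁₀(10^(88.3/10)+10^(83.2/10)) = 89.47 dB SPL.
Then apply −20·log₁₀(33/2.7) = -21.74 dB → 67.7 dB SPL.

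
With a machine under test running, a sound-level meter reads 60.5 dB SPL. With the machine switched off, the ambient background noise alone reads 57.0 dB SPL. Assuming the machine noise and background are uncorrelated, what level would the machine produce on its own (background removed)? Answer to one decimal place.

Background correction is a power subtraction:
L_src = 10·log₁₀(10^(60.5/10) − 10^(57.0/10)) = 10·log₁₀(620800) = 57.9 dB SPL.

57.9 dB SPL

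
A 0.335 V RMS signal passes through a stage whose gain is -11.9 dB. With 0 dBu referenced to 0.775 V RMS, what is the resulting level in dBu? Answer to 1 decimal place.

-19.2 dBu

Input level: 20·log₁₀(0.335/0.775) = -7.29 dBu.
Output: -7.29 − 11.9 = -19.2 dBu.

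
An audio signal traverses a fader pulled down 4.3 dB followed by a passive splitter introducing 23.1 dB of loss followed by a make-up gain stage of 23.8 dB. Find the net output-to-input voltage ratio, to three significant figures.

Net gain = (−4.3) + (−23.1) + 23.8 = -3.6 dB.
Voltage ratio = 10^(-3.6/20) = 0.661.

0.661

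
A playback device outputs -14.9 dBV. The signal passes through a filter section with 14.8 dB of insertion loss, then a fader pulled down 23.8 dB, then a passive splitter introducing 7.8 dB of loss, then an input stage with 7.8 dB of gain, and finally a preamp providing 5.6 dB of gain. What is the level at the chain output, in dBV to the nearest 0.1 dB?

-47.9 dBV

Cascaded gains and losses add directly in dB.
-14.9 − 14.8 − 23.8 − 7.8 + 7.8 + 5.6 = -47.9 dBV.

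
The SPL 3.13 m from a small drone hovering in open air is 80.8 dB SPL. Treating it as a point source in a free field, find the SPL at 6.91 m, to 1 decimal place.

Inverse-square spreading gives ΔL = −20·log₁₀(d₂/d₁).
ΔL = −20·log₁₀(6.91/3.13) = -6.88 dB, so L₂ = 80.8 + (-6.88) = 73.9 dB SPL.

73.9 dB SPL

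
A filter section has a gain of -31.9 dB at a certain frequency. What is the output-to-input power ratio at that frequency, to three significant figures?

Power ratio = 10^(dB/10).
10^(-31.9/10) = 10^(-3.190) = 0.000646.

0.000646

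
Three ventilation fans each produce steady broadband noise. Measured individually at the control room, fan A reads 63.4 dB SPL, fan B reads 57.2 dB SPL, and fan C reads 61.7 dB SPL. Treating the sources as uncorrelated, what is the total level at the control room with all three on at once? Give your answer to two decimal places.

Add the sources as powers (linear), then convert back to dB:
L_total = 10·log₁₀(10^(63.4/10) + 10^(57.2/10) + 10^(61.7/10)) = 10·log₁₀(4192000) = 66.22 dB SPL.

66.22 dB SPL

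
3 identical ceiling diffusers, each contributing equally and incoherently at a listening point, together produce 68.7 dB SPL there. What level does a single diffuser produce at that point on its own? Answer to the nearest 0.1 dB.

63.9 dB SPL

3 equal incoherent sources add 10·log₁₀(3) = 4.77 dB over one source.
L_one = 68.7 − 4.77 = 63.9 dB SPL.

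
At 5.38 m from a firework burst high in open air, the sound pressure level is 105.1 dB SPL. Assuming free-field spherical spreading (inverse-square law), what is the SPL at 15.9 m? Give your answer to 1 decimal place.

95.7 dB SPL

Free-field point source: level drops by 20·log₁₀ of the distance ratio.
ΔL = −20·log₁₀(15.9/5.38) = -9.41 dB, so L₂ = 105.1 + (-9.41) = 95.7 dB SPL.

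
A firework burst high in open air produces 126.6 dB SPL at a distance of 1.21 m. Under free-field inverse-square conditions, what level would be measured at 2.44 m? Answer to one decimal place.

For a point source in a free field, ΔL = −20·log₁₀(d₂/d₁).
ΔL = −20·log₁₀(2.44/1.21) = -6.09 dB, so L₂ = 126.6 + (-6.09) = 120.5 dB SPL.

120.5 dB SPL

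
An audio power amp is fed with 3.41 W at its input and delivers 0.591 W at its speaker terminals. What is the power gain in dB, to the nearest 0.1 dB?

-7.6 dB

For a power ratio, dB = 10·log₁₀(P₂/P₁).
10·log₁₀(0.591/3.41) = 10·log₁₀(0.1733) = -7.6 dB.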